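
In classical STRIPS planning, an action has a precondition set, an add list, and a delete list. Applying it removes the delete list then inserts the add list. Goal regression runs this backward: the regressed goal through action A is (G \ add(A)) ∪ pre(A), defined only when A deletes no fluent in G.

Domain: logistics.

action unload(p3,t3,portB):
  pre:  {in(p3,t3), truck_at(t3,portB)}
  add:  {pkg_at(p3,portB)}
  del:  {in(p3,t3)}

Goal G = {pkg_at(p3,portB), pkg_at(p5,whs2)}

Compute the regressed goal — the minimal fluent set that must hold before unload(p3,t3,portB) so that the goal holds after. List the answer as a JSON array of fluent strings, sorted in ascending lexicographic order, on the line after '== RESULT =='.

Compute (G \ add) ∪ pre:
  G ∩ del = {}  (empty — regression defined)
  G \ add = {pkg_at(p3,portB), pkg_at(p5,whs2)} \ {pkg_at(p3,portB)} = {pkg_at(p5,whs2)}
  ∪ pre   = {pkg_at(p5,whs2)} ∪ {in(p3,t3), truck_at(t3,portB)}
          = {in(p3,t3), pkg_at(p5,whs2), truck_at(t3,portB)}

== RESULT ==
["in(p3,t3)", "pkg_at(p5,whs2)", "truck_at(t3,portB)"]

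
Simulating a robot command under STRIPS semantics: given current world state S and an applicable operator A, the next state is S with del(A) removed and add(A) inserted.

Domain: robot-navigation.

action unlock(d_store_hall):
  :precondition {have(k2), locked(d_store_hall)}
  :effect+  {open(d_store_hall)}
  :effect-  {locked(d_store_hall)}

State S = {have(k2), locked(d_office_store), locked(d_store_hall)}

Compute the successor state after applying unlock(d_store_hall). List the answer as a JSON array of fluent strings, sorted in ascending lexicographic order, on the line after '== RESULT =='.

Compute (S \ del) ∪ add:
  pre ⊆ S: {have(k2), locked(d_store_hall)} ⊆ S  — applicable
  S \ del = {have(k2), locked(d_office_store)}
  ∪ add   = {have(k2), locked(d_office_store), open(d_store_hall)}

== RESULT ==
["have(k2)", "locked(d_office_store)", "open(d_store_hall)"]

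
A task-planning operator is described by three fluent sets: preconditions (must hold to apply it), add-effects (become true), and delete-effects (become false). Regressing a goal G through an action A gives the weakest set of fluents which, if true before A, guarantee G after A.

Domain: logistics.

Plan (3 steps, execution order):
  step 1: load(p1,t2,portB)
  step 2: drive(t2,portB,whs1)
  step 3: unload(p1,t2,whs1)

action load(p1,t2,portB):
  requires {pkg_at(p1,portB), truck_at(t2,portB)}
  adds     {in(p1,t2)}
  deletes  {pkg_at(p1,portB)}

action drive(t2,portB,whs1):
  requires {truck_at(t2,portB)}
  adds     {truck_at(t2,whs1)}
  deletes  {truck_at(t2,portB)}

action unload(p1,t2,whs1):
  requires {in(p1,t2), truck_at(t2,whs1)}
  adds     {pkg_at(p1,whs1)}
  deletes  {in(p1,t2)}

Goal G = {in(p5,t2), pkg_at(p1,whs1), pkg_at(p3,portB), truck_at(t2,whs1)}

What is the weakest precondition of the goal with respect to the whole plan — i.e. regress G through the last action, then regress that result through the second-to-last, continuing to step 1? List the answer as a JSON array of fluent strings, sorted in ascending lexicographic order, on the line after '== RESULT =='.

Work backward from the goal:
  through step 3 (unload(p1,t2,whs1)): drop {pkg_at(p1,whs1)}, keep {in(p5,t2), pkg_at(p3,portB), truck_at(t2,whs1)}, require {in(p1,t2), truck_at(t2,whs1)}
    → {in(p1,t2), in(p5,t2), pkg_at(p3,portB), truck_at(t2,whs1)}
  through step 2 (drive(t2,portB,whs1)): drop {truck_at(t2,whs1)}, keep {in(p1,t2), in(p5,t2), pkg_at(p3,portB)}, require {truck_at(t2,portB)}
    → {in(p1,t2), in(p5,t2), pkg_at(p3,portB), truck_at(t2,portB)}
  through step 1 (load(p1,t2,portB)): drop {in(p1,t2)}, keep {in(p5,t2), pkg_at(p3,portB), truck_at(t2,portB)}, require {pkg_at(p1,portB), truck_at(t2,portB)}
    → {in(p5,t2), pkg_at(p1,portB), pkg_at(p3,portB), truck_at(t2,portB)}

== RESULT ==
["in(p5,t2)", "pkg_at(p1,portB)", "pkg_at(p3,portB)", "truck_at(t2,portB)"]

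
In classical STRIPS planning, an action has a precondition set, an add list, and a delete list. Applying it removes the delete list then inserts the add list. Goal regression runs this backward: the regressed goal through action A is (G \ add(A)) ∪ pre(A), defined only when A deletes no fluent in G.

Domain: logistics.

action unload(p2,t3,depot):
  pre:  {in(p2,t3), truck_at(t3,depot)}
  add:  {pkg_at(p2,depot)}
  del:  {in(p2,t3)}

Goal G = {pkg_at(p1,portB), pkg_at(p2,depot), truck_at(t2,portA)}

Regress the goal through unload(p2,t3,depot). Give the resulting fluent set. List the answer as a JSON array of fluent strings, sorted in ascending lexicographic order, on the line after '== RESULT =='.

Regress:
  G ∩ del = {}  (empty — regression defined)
  G \ add = {pkg_at(p1,portB), pkg_at(p2,depot), truck_at(t2,portA)} \ {pkg_at(p2,depot)} = {pkg_at(p1,portB), truck_at(t2,portA)}
  ∪ pre   = {pkg_at(p1,portB), truck_at(t2,portA)} ∪ {in(p2,t3), truck_at(t3,depot)}
          = {in(p2,t3), pkg_at(p1,portB), truck_at(t2,portA), truck_at(t3,depot)}

== RESULT ==
["in(p2,t3)", "pkg_at(p1,portB)", "truck_at(t2,portA)", "truck_at(t3,depot)"]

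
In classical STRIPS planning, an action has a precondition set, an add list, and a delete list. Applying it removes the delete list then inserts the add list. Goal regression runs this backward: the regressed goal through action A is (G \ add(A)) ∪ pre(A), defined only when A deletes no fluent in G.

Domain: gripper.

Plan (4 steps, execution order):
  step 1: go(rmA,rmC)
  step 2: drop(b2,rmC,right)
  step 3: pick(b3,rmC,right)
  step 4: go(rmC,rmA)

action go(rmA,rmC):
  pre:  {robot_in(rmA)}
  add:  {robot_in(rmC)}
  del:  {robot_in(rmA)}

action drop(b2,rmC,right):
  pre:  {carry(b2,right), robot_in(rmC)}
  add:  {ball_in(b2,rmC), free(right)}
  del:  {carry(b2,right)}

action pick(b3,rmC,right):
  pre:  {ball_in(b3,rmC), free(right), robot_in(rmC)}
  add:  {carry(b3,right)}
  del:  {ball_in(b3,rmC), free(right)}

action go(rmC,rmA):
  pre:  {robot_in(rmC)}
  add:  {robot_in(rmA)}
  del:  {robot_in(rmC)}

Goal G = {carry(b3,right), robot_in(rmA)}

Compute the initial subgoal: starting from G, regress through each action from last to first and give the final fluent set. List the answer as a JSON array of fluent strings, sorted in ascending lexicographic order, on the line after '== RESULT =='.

Regress step by step:
  through step 4 (go(rmC,rmA)): drop {robot_in(rmA)}, keep {carry(b3,right)}, require {robot_in(rmC)}
    → {carry(b3,right), robot_in(rmC)}
  through step 3 (pick(b3,rmC,right)): drop {carry(b3,right)}, keep {robot_in(rmC)}, require {ball_in(b3,rmC), free(right), robot_in(rmC)}
    → {ball_in(b3,rmC), free(right), robot_in(rmC)}
  through step 2 (drop(b2,rmC,right)): drop {free(right)}, keep {ball_in(b3,rmC), robot_in(rmC)}, require {carry(b2,right), robot_in(rmC)}
    → {ball_in(b3,rmC), carry(b2,right), robot_in(rmC)}
  through step 1 (go(rmA,rmC)): drop {robot_in(rmC)}, keep {ball_in(b3,rmC), carry(b2,right)}, require {robot_in(rmA)}
    → {ball_in(b3,rmC), carry(b2,right), robot_in(rmA)}

== RESULT ==
["ball_in(b3,rmC)", "carry(b2,right)", "robot_in(rmA)"]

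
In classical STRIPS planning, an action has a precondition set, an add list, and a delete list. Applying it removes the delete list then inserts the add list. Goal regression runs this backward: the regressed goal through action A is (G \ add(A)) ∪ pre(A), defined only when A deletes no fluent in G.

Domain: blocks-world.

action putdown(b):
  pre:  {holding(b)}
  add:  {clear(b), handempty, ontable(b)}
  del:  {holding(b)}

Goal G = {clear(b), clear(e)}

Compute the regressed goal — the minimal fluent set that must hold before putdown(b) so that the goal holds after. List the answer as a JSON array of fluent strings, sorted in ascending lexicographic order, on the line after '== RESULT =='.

Compute (G \ add) ∪ pre:
  G ∩ del = {}  (empty — regression defined)
  G \ add = {clear(b), clear(e)} \ {clear(b), handempty, ontable(b)} = {clear(e)}
  ∪ pre   = {clear(e)} ∪ {holding(b)}
          = {clear(e), holding(b)}

== RESULT ==
["clear(e)", "holding(b)"]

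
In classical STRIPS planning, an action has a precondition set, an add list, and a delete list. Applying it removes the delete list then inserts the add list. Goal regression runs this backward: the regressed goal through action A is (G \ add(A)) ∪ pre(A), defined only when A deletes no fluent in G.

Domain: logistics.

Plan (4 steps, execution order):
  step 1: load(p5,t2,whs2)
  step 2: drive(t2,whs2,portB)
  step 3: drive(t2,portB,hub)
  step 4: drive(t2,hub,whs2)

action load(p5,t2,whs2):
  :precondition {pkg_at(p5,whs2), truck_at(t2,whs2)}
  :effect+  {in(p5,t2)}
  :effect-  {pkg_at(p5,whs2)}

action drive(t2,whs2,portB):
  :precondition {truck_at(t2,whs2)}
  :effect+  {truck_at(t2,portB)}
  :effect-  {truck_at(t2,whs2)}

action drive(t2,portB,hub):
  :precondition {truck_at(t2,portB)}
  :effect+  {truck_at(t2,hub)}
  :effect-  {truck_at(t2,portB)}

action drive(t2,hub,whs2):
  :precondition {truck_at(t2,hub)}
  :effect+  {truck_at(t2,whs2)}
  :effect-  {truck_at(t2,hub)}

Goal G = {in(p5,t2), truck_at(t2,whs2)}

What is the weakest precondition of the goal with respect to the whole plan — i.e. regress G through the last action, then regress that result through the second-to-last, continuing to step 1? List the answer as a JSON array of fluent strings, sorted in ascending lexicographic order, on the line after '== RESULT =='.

Regress step by step:
  through step 4 (drive(t2,hub,whs2)): drop {truck_at(t2,whs2)}, keep {in(p5,t2)}, require {truck_at(t2,hub)}
    → {in(p5,t2), truck_at(t2,hub)}
  through step 3 (drive(t2,portB,hub)): drop {truck_at(t2,hub)}, keep {in(p5,t2)}, require {truck_at(t2,portB)}
    → {in(p5,t2), truck_at(t2,portB)}
  through step 2 (drive(t2,whs2,portB)): drop {truck_at(t2,portB)}, keep {in(p5,t2)}, require {truck_at(t2,whs2)}
    → {in(p5,t2), truck_at(t2,whs2)}
  through step 1 (load(p5,t2,whs2)): drop {in(p5,t2)}, keep {truck_at(t2,whs2)}, require {pkg_at(p5,whs2), truck_at(t2,whs2)}
    → {pkg_at(p5,whs2), truck_at(t2,whs2)}

== RESULT ==
["pkg_at(p5,whs2)", "truck_at(t2,whs2)"]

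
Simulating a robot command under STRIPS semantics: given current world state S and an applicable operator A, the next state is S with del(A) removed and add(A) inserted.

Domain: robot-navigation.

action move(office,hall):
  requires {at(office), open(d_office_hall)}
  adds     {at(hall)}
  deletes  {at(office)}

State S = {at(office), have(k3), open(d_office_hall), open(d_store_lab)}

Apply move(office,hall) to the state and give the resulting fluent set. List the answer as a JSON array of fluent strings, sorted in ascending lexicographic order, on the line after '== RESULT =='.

Compute (S \ del) ∪ add:
  pre ⊆ S: {at(office), open(d_office_hall)} ⊆ S  — applicable
  S \ del = {have(k3), open(d_office_hall), open(d_store_lab)}
  ∪ add   = {at(hall), have(k3), open(d_office_hall), open(d_store_lab)}

== RESULT ==
["at(hall)", "have(k3)", "open(d_office_hall)", "open(d_store_lab)"]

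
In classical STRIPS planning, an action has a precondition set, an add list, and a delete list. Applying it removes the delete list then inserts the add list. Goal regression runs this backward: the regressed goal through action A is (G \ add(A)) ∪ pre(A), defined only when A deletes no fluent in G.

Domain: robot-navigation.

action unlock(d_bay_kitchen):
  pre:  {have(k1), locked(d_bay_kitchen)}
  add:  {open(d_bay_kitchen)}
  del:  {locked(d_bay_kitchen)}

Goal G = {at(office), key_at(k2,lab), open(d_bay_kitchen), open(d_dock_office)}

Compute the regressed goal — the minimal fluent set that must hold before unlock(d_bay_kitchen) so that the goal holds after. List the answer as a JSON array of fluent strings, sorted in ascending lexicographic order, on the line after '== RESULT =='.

Regress:
  G ∩ del = {}  (empty — regression defined)
  G \ add = {at(office), key_at(k2,lab), open(d_bay_kitchen), open(d_dock_office)} \ {open(d_bay_kitchen)} = {at(office), key_at(k2,lab), open(d_dock_office)}
  ∪ pre   = {at(office), key_at(k2,lab), open(d_dock_office)} ∪ {have(k1), locked(d_bay_kitchen)}
          = {at(office), have(k1), key_at(k2,lab), locked(d_bay_kitchen), open(d_dock_office)}

== RESULT ==
["at(office)", "have(k1)", "key_at(k2,lab)", "locked(d_bay_kitchen)", "open(d_dock_office)"]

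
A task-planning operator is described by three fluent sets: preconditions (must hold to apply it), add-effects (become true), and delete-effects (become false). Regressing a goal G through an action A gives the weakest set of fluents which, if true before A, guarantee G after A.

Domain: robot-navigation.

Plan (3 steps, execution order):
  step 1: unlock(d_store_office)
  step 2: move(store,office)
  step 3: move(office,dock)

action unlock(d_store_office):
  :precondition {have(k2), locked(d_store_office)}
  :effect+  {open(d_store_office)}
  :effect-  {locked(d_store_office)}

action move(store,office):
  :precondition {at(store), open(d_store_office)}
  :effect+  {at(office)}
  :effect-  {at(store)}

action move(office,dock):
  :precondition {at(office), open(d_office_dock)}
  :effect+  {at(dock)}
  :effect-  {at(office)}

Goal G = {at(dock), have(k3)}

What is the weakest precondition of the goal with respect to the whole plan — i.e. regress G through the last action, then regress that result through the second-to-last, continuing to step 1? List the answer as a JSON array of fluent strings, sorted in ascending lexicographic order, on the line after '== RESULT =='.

Regress step by step:
  through step 3 (move(office,dock)): drop {at(dock)}, keep {have(k3)}, require {at(office), open(d_office_dock)}
    → {at(office), have(k3), open(d_office_dock)}
  through step 2 (move(store,office)): drop {at(office)}, keep {have(k3), open(d_office_dock)}, require {at(store), open(d_store_office)}
    → {at(store), have(k3), open(d_office_dock), open(d_store_office)}
  through step 1 (unlock(d_store_office)): drop {open(d_store_office)}, keep {at(store), have(k3), open(d_office_dock)}, require {have(k2), locked(d_store_office)}
    → {at(store), have(k2), have(k3), locked(d_store_office), open(d_office_dock)}

== RESULT ==
["at(store)", "have(k2)", "have(k3)", "locked(d_store_office)", "open(d_office_dock)"]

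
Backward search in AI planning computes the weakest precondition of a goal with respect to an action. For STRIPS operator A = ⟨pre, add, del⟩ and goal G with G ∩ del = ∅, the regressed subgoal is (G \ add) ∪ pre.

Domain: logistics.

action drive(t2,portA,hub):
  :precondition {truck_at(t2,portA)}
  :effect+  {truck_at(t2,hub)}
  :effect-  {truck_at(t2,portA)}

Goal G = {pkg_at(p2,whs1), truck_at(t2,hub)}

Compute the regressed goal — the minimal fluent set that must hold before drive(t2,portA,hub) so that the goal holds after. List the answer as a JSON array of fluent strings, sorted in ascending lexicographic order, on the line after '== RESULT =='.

Regress:
  G ∩ del = {}  (empty — regression defined)
  G \ add = {pkg_at(p2,whs1), truck_at(t2,hub)} \ {truck_at(t2,hub)} = {pkg_at(p2,whs1)}
  ∪ pre   = {pkg_at(p2,whs1)} ∪ {truck_at(t2,portA)}
          = {pkg_at(p2,whs1), truck_at(t2,portA)}

== RESULT ==
["pkg_at(p2,whs1)", "truck_at(t2,portA)"]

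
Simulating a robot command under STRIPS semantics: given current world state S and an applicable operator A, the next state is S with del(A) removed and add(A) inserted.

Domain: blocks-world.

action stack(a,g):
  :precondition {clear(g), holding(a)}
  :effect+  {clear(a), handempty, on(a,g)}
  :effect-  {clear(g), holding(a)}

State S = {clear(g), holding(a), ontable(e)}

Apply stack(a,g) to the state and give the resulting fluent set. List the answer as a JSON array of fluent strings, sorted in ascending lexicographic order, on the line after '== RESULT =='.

Progress:
  pre ⊆ S: {clear(g), holding(a)} ⊆ S  — applicable
  S \ del = {ontable(e)}
  ∪ add   = {clear(a), handempty, on(a,g), ontable(e)}

== RESULT ==
["clear(a)", "handempty", "on(a,g)", "ontable(e)"]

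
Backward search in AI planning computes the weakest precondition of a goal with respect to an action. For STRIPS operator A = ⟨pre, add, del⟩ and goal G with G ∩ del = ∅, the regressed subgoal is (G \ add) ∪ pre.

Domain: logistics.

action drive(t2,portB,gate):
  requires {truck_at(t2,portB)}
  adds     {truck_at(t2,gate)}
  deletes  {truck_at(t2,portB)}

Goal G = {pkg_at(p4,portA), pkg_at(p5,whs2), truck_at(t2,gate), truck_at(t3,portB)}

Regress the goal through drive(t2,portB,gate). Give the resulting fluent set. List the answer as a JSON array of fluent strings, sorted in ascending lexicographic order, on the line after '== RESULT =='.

Compute (G \ add) ∪ pre:
  G ∩ del = {}  (empty — regression defined)
  G \ add = {pkg_at(p4,portA), pkg_at(p5,whs2), truck_at(t2,gate), truck_at(t3,portB)} \ {truck_at(t2,gate)} = {pkg_at(p4,portA), pkg_at(p5,whs2), truck_at(t3,portB)}
  ∪ pre   = {pkg_at(p4,portA), pkg_at(p5,whs2), truck_at(t3,portB)} ∪ {truck_at(t2,portB)}
          = {pkg_at(p4,portA), pkg_at(p5,whs2), truck_at(t2,portB), truck_at(t3,portB)}

== RESULT ==
["pkg_at(p4,portA)", "pkg_at(p5,whs2)", "truck_at(t2,portB)", "truck_at(t3,portB)"]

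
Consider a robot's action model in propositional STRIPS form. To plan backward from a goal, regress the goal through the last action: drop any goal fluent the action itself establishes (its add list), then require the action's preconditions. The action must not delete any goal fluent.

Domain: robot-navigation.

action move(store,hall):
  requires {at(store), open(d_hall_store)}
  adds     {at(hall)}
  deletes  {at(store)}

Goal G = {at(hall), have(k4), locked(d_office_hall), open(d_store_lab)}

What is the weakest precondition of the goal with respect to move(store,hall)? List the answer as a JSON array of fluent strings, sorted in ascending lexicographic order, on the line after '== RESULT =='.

Compute (G \ add) ∪ pre:
  G ∩ del = {}  (empty — regression defined)
  G \ add = {at(hall), have(k4), locked(d_office_hall), open(d_store_lab)} \ {at(hall)} = {have(k4), locked(d_office_hall), open(d_store_lab)}
  ∪ pre   = {have(k4), locked(d_office_hall), open(d_store_lab)} ∪ {at(store), open(d_hall_store)}
          = {at(store), have(k4), locked(d_office_hall), open(d_hall_store), open(d_store_lab)}

== RESULT ==
["at(store)", "have(k4)", "locked(d_office_hall)", "open(d_hall_store)", "open(d_store_lab)"]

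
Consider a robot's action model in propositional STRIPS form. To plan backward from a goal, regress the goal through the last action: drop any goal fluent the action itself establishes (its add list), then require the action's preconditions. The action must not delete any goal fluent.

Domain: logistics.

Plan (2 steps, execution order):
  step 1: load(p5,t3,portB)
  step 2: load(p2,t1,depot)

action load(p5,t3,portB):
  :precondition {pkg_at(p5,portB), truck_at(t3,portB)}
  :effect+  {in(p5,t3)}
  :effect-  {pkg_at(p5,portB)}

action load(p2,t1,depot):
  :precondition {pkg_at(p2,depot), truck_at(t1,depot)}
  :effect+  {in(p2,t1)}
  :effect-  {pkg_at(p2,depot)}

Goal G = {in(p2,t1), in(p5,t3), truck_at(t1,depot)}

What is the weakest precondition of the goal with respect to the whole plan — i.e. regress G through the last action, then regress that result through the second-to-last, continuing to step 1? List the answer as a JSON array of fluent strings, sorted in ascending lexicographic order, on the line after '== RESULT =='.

Regress step by step:
  through step 2 (load(p2,t1,depot)): drop {in(p2,t1)}, keep {in(p5,t3), truck_at(t1,depot)}, require {pkg_at(p2,depot), truck_at(t1,depot)}
    → {in(p5,t3), pkg_at(p2,depot), truck_at(t1,depot)}
  through step 1 (load(p5,t3,portB)): drop {in(p5,t3)}, keep {pkg_at(p2,depot), truck_at(t1,depot)}, require {pkg_at(p5,portB), truck_at(t3,portB)}
    → {pkg_at(p2,depot), pkg_at(p5,portB), truck_at(t1,depot), truck_at(t3,portB)}

== RESULT ==
["pkg_at(p2,depot)", "pkg_at(p5,portB)", "truck_at(t1,depot)", "truck_at(t3,portB)"]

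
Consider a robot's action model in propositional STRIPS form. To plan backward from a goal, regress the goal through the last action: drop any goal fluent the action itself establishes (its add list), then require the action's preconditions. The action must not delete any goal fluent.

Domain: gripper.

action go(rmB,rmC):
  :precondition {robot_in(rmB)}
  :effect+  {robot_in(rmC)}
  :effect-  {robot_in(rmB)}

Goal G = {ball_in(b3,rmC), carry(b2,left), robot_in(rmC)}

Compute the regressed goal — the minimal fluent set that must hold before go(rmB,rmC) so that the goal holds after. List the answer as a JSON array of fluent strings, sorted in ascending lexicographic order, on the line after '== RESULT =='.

Regress:
  G ∩ del = {}  (empty — regression defined)
  G \ add = {ball_in(b3,rmC), carry(b2,left), robot_in(rmC)} \ {robot_in(rmC)} = {ball_in(b3,rmC), carry(b2,left)}
  ∪ pre   = {ball_in(b3,rmC), carry(b2,left)} ∪ {robot_in(rmB)}
          = {ball_in(b3,rmC), carry(b2,left), robot_in(rmB)}

== RESULT ==
["ball_in(b3,rmC)", "carry(b2,left)", "robot_in(rmB)"]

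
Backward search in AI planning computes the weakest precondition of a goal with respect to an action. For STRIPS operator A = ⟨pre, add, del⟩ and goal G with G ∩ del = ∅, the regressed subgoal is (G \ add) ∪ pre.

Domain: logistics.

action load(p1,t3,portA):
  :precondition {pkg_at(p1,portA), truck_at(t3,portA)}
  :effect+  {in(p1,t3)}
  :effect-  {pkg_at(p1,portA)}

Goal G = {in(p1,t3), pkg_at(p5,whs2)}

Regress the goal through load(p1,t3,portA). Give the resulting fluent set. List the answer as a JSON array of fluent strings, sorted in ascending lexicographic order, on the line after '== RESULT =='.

Regress:
  G ∩ del = {}  (empty — regression defined)
  G \ add = {in(p1,t3), pkg_at(p5,whs2)} \ {in(p1,t3)} = {pkg_at(p5,whs2)}
  ∪ pre   = {pkg_at(p5,whs2)} ∪ {pkg_at(p1,portA), truck_at(t3,portA)}
          = {pkg_at(p1,portA), pkg_at(p5,whs2), truck_at(t3,portA)}

== RESULT ==
["pkg_at(p1,portA)", "pkg_at(p5,whs2)", "truck_at(t3,portA)"]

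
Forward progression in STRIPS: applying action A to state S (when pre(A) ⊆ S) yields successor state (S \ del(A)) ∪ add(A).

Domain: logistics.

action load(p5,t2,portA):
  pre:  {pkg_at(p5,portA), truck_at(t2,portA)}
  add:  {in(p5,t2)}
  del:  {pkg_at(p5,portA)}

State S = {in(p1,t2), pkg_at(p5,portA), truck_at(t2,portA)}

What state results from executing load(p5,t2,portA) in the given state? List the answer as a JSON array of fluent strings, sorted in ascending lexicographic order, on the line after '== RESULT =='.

Compute (S \ del) ∪ add:
  pre ⊆ S: {pkg_at(p5,portA), truck_at(t2,portA)} ⊆ S  — applicable
  S \ del = {in(p1,t2), truck_at(t2,portA)}
  ∪ add   = {in(p1,t2), in(p5,t2), truck_at(t2,portA)}

== RESULT ==
["in(p1,t2)", "in(p5,t2)", "truck_at(t2,portA)"]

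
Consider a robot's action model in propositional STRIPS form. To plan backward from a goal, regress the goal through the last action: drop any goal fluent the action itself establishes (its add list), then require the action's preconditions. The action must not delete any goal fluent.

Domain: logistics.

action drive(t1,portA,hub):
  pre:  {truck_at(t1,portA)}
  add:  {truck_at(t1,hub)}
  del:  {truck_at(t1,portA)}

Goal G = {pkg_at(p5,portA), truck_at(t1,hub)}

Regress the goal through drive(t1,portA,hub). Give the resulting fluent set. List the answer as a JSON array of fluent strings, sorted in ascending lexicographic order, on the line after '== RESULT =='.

Compute (G \ add) ∪ pre:
  G ∩ del = {}  (empty — regression defined)
  G \ add = {pkg_at(p5,portA), truck_at(t1,hub)} \ {truck_at(t1,hub)} = {pkg_at(p5,portA)}
  ∪ pre   = {pkg_at(p5,portA)} ∪ {truck_at(t1,portA)}
          = {pkg_at(p5,portA), truck_at(t1,portA)}

== RESULT ==
["pkg_at(p5,portA)", "truck_at(t1,portA)"]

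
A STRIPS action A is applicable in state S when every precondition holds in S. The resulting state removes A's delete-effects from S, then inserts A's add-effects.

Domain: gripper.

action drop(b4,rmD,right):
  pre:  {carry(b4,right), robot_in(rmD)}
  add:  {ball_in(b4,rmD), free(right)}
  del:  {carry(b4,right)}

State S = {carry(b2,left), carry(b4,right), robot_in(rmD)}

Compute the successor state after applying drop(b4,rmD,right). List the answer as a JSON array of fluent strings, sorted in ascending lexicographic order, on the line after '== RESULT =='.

Progress:
  pre ⊆ S: {carry(b4,right), robot_in(rmD)} ⊆ S  — applicable
  S \ del = {carry(b2,left), robot_in(rmD)}
  ∪ add   = {ball_in(b4,rmD), carry(b2,left), free(right), robot_in(rmD)}

== RESULT ==
["ball_in(b4,rmD)", "carry(b2,left)", "free(right)", "robot_in(rmD)"]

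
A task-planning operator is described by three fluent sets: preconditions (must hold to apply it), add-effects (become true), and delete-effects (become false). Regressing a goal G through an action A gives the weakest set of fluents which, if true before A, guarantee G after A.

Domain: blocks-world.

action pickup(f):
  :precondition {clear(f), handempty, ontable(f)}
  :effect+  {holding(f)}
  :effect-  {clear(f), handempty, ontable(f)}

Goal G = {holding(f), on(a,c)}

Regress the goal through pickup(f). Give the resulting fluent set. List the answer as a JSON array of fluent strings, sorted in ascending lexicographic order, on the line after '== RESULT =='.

Regress:
  G ∩ del = {}  (empty — regression defined)
  G \ add = {holding(f), on(a,c)} \ {holding(f)} = {on(a,c)}
  ∪ pre   = {on(a,c)} ∪ {clear(f), handempty, ontable(f)}
          = {clear(f), handempty, on(a,c), ontable(f)}

== RESULT ==
["clear(f)", "handempty", "on(a,c)", "ontable(f)"]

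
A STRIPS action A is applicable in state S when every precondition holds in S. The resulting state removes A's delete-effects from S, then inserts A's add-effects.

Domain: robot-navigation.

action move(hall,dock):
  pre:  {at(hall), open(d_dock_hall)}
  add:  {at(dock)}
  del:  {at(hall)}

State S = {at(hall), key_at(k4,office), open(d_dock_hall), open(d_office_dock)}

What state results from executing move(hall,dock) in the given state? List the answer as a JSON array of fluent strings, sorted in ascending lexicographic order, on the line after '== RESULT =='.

Compute (S \ del) ∪ add:
  pre ⊆ S: {at(hall), open(d_dock_hall)} ⊆ S  — applicable
  S \ del = {key_at(k4,office), open(d_dock_hall), open(d_office_dock)}
  ∪ add   = {at(dock), key_at(k4,office), open(d_dock_hall), open(d_office_dock)}

== RESULT ==
["at(dock)", "key_at(k4,office)", "open(d_dock_hall)", "open(d_office_dock)"]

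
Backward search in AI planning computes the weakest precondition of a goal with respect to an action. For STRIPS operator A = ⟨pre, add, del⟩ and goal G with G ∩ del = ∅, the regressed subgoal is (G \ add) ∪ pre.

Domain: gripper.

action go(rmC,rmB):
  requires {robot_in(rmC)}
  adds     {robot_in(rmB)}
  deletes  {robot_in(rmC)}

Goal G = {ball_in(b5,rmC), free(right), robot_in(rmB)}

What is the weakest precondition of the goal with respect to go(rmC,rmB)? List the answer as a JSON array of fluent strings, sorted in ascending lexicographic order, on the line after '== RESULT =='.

Compute (G \ add) ∪ pre:
  G ∩ del = {}  (empty — regression defined)
  G \ add = {ball_in(b5,rmC), free(right), robot_in(rmB)} \ {robot_in(rmB)} = {ball_in(b5,rmC), free(right)}
  ∪ pre   = {ball_in(b5,rmC), free(right)} ∪ {robot_in(rmC)}
          = {ball_in(b5,rmC), free(right), robot_in(rmC)}

== RESULT ==
["ball_in(b5,rmC)", "free(right)", "robot_in(rmC)"]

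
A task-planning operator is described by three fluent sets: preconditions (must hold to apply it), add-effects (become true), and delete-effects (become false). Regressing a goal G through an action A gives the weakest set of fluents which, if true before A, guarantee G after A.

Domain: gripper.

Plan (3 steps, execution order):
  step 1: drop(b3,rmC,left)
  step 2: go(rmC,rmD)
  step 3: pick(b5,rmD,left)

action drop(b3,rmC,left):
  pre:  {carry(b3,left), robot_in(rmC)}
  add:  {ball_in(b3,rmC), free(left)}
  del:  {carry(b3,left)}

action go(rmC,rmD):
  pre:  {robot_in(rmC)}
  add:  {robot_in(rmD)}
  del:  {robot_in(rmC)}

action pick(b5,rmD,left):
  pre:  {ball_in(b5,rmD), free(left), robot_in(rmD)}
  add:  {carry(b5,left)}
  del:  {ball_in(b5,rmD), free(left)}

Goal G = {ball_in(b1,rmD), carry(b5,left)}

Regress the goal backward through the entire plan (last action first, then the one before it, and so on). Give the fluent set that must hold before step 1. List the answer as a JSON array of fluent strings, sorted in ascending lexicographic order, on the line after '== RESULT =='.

Regress step by step:
  through step 3 (pick(b5,rmD,left)): drop {carry(b5,left)}, keep {ball_in(b1,rmD)}, require {ball_in(b5,rmD), free(left), robot_in(rmD)}
    → {ball_in(b1,rmD), ball_in(b5,rmD), free(left), robot_in(rmD)}
  through step 2 (go(rmC,rmD)): drop {robot_in(rmD)}, keep {ball_in(b1,rmD), ball_in(b5,rmD), free(left)}, require {robot_in(rmC)}
    → {ball_in(b1,rmD), ball_in(b5,rmD), free(left), robot_in(rmC)}
  through step 1 (drop(b3,rmC,left)): drop {free(left)}, keep {ball_in(b1,rmD), ball_in(b5,rmD), robot_in(rmC)}, require {carry(b3,left), robot_in(rmC)}
    → {ball_in(b1,rmD), ball_in(b5,rmD), carry(b3,left), robot_in(rmC)}

== RESULT ==
["ball_in(b1,rmD)", "ball_in(b5,rmD)", "carry(b3,left)", "robot_in(rmC)"]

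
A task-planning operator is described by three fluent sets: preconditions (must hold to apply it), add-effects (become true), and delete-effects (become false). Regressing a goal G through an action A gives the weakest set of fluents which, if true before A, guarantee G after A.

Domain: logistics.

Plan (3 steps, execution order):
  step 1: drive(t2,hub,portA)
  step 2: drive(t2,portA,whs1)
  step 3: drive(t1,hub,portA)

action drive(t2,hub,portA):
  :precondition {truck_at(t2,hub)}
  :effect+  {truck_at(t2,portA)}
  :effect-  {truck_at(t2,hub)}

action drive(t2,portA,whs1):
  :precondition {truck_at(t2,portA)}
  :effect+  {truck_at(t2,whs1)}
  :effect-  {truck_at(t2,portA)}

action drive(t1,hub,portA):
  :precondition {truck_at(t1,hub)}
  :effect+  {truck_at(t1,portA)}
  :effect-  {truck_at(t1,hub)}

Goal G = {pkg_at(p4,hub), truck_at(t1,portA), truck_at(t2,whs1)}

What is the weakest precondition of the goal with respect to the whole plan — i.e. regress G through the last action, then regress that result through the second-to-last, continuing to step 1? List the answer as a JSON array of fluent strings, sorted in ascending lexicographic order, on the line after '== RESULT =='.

Regress step by step:
  through step 3 (drive(t1,hub,portA)): drop {truck_at(t1,portA)}, keep {pkg_at(p4,hub), truck_at(t2,whs1)}, require {truck_at(t1,hub)}
    → {pkg_at(p4,hub), truck_at(t1,hub), truck_at(t2,whs1)}
  through step 2 (drive(t2,portA,whs1)): drop {truck_at(t2,whs1)}, keep {pkg_at(p4,hub), truck_at(t1,hub)}, require {truck_at(t2,portA)}
    → {pkg_at(p4,hub), truck_at(t1,hub), truck_at(t2,portA)}
  through step 1 (drive(t2,hub,portA)): drop {truck_at(t2,portA)}, keep {pkg_at(p4,hub), truck_at(t1,hub)}, require {truck_at(t2,hub)}
    → {pkg_at(p4,hub), truck_at(t1,hub), truck_at(t2,hub)}

== RESULT ==
["pkg_at(p4,hub)", "truck_at(t1,hub)", "truck_at(t2,hub)"]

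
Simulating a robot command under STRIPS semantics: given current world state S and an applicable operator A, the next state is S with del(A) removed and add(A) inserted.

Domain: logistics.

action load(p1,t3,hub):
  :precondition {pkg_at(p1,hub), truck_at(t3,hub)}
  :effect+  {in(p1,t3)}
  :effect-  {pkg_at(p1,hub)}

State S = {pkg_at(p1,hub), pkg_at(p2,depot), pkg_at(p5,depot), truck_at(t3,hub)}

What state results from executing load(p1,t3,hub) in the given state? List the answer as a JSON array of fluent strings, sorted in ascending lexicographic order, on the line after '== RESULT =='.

Compute (S \ del) ∪ add:
  pre ⊆ S: {pkg_at(p1,hub), truck_at(t3,hub)} ⊆ S  — applicable
  S \ del = {pkg_at(p2,depot), pkg_at(p5,depot), truck_at(t3,hub)}
  ∪ add   = {in(p1,t3), pkg_at(p2,depot), pkg_at(p5,depot), truck_at(t3,hub)}

== RESULT ==
["in(p1,t3)", "pkg_at(p2,depot)", "pkg_at(p5,depot)", "truck_at(t3,hub)"]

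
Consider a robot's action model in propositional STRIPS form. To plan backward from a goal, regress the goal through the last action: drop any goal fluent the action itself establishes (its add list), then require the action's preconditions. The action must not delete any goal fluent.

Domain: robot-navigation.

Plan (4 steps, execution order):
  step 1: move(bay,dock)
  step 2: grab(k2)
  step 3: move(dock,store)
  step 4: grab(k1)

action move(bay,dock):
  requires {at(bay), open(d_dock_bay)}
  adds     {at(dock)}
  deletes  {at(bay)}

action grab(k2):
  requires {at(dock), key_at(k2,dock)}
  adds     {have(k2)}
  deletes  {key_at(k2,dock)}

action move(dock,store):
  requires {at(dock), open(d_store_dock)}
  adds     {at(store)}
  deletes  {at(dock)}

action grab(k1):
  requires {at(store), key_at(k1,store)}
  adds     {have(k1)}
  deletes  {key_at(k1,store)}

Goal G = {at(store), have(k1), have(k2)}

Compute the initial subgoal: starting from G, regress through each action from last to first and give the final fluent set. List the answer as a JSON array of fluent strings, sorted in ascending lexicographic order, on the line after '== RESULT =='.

Work backward from the goal:
  through step 4 (grab(k1)): drop {have(k1)}, keep {at(store), have(k2)}, require {at(store), key_at(k1,store)}
    → {at(store), have(k2), key_at(k1,store)}
  through step 3 (move(dock,store)): drop {at(store)}, keep {have(k2), key_at(k1,store)}, require {at(dock), open(d_store_dock)}
    → {at(dock), have(k2), key_at(k1,store), open(d_store_dock)}
  through step 2 (grab(k2)): drop {have(k2)}, keep {at(dock), key_at(k1,store), open(d_store_dock)}, require {at(dock), key_at(k2,dock)}
    → {at(dock), key_at(k1,store), key_at(k2,dock), open(d_store_dock)}
  through step 1 (move(bay,dock)): drop {at(dock)}, keep {key_at(k1,store), key_at(k2,dock), open(d_store_dock)}, require {at(bay), open(d_dock_bay)}
    → {at(bay), key_at(k1,store), key_at(k2,dock), open(d_dock_bay), open(d_store_dock)}

== RESULT ==
["at(bay)", "key_at(k1,store)", "key_at(k2,dock)", "open(d_dock_bay)", "open(d_store_dock)"]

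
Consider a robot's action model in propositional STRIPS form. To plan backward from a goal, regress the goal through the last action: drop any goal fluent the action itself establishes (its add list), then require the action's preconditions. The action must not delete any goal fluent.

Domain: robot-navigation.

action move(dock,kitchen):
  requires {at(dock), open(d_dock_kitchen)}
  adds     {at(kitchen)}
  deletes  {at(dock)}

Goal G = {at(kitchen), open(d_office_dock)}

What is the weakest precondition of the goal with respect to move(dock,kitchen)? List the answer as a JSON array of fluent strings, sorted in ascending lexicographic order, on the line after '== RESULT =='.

Regress:
  G ∩ del = {}  (empty — regression defined)
  G \ add = {at(kitchen), open(d_office_dock)} \ {at(kitchen)} = {open(d_office_dock)}
  ∪ pre   = {open(d_office_dock)} ∪ {at(dock), open(d_dock_kitchen)}
          = {at(dock), open(d_dock_kitchen), open(d_office_dock)}

== RESULT ==
["at(dock)", "open(d_dock_kitchen)", "open(d_office_dock)"]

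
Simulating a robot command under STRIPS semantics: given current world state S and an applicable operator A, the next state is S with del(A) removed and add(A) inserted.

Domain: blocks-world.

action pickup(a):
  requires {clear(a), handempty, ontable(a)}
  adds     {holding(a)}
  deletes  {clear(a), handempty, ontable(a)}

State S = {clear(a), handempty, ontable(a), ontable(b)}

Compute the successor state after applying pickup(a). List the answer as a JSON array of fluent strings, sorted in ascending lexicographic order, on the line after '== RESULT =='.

Progress:
  pre ⊆ S: {clear(a), handempty, ontable(a)} ⊆ S  — applicable
  S \ del = {ontable(b)}
  ∪ add   = {holding(a), ontable(b)}

== RESULT ==
["holding(a)", "ontable(b)"]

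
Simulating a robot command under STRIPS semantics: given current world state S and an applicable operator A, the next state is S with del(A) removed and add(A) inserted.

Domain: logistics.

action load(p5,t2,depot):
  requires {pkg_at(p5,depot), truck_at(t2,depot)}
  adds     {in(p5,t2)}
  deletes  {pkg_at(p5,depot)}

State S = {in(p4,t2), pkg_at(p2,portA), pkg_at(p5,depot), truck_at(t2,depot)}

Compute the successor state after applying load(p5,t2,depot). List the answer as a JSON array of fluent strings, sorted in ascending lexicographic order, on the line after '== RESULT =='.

Compute (S \ del) ∪ add:
  pre ⊆ S: {pkg_at(p5,depot), truck_at(t2,depot)} ⊆ S  — applicable
  S \ del = {in(p4,t2), pkg_at(p2,portA), truck_at(t2,depot)}
  ∪ add   = {in(p4,t2), in(p5,t2), pkg_at(p2,portA), truck_at(t2,depot)}

== RESULT ==
["in(p4,t2)", "in(p5,t2)", "pkg_at(p2,portA)", "truck_at(t2,depot)"]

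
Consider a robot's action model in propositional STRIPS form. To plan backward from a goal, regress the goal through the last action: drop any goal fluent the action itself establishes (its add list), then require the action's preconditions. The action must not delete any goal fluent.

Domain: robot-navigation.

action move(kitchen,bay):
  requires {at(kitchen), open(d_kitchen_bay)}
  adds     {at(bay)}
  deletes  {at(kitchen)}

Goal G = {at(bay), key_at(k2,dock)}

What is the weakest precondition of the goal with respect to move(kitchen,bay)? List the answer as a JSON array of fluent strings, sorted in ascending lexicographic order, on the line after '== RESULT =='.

Regress:
  G ∩ del = {}  (empty — regression defined)
  G \ add = {at(bay), key_at(k2,dock)} \ {at(bay)} = {key_at(k2,dock)}
  ∪ pre   = {key_at(k2,dock)} ∪ {at(kitchen), open(d_kitchen_bay)}
          = {at(kitchen), key_at(k2,dock), open(d_kitchen_bay)}

== RESULT ==
["at(kitchen)", "key_at(k2,dock)", "open(d_kitchen_bay)"]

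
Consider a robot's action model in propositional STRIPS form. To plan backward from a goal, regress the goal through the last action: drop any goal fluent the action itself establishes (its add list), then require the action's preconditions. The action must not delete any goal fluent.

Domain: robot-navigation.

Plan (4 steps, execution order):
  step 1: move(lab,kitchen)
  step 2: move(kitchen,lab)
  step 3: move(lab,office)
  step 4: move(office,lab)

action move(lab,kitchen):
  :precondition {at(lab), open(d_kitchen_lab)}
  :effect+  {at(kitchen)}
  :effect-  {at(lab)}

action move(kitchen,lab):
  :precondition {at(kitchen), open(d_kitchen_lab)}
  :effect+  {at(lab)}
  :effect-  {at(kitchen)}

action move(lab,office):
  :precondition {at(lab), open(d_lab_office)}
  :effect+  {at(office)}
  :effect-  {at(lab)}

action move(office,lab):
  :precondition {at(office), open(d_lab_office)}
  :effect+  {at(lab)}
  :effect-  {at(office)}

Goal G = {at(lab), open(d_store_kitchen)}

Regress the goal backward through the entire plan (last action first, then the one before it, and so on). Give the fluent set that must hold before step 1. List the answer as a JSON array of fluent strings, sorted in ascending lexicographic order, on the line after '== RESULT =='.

Regress step by step:
  through step 4 (move(office,lab)): drop {at(lab)}, keep {open(d_store_kitchen)}, require {at(office), open(d_lab_office)}
    → {at(office), open(d_lab_office), open(d_store_kitchen)}
  through step 3 (move(lab,office)): drop {at(office)}, keep {open(d_lab_office), open(d_store_kitchen)}, require {at(lab), open(d_lab_office)}
    → {at(lab), open(d_lab_office), open(d_store_kitchen)}
  through step 2 (move(kitchen,lab)): drop {at(lab)}, keep {open(d_lab_office), open(d_store_kitchen)}, require {at(kitchen), open(d_kitchen_lab)}
    → {at(kitchen), open(d_kitchen_lab), open(d_lab_office), open(d_store_kitchen)}
  through step 1 (move(lab,kitchen)): drop {at(kitchen)}, keep {open(d_kitchen_lab), open(d_lab_office), open(d_store_kitchen)}, require {at(lab), open(d_kitchen_lab)}
    → {at(lab), open(d_kitchen_lab), open(d_lab_office), open(d_store_kitchen)}

== RESULT ==
["at(lab)", "open(d_kitchen_lab)", "open(d_lab_office)", "open(d_store_kitchen)"]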